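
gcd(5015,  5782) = 59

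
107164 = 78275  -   - 28889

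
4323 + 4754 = 9077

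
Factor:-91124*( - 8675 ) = 2^2*5^2*11^1* 19^1*109^1*347^1 = 790500700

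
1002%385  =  232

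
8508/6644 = 2127/1661 = 1.28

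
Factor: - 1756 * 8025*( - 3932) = 2^4 * 3^1*5^2*107^1*439^1* 983^1 = 55409350800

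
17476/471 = 17476/471 = 37.10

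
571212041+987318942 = 1558530983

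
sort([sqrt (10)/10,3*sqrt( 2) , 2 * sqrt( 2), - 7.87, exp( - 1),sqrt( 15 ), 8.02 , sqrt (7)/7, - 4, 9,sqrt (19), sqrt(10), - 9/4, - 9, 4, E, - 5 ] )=[ - 9, - 7.87, - 5, - 4,-9/4,  sqrt (10 )/10, exp( - 1 ) , sqrt( 7)/7,E,  2*sqrt(2),sqrt(10 ) , sqrt( 15 ), 4, 3*sqrt(2), sqrt(19 ),8.02, 9] 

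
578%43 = 19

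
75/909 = 25/303 = 0.08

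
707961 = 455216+252745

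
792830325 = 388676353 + 404153972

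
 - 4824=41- 4865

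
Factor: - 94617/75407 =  - 3^2*10513^1 * 75407^( - 1 ) 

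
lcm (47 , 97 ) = 4559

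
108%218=108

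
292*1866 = 544872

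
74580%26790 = 21000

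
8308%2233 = 1609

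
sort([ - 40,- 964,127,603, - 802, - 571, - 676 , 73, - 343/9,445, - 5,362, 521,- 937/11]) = [-964, - 802,-676, - 571, - 937/11, - 40, - 343/9, - 5,73,127,362,445, 521, 603 ] 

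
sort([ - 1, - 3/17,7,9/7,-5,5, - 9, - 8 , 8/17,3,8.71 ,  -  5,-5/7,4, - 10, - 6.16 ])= [ - 10, - 9, - 8, - 6.16, - 5, - 5, - 1,-5/7,  -  3/17,8/17,9/7 , 3,  4,5,7, 8.71] 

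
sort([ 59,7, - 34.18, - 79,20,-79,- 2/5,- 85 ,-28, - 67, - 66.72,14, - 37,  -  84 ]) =[ - 85,  -  84, -79, - 79, -67, - 66.72, - 37, - 34.18, - 28,  -  2/5,7,14,20,59] 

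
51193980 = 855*59876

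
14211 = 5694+8517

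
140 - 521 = - 381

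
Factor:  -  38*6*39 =-8892  =  - 2^2*3^2*13^1*19^1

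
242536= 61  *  3976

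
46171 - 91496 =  - 45325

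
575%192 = 191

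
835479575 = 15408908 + 820070667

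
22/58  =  11/29= 0.38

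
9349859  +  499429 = 9849288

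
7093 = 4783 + 2310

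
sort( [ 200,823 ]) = [ 200,823]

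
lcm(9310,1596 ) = 55860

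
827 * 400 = 330800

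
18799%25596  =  18799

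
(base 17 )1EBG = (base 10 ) 9162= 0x23CA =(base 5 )243122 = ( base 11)697A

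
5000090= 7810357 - 2810267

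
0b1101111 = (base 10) 111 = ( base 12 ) 93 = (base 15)76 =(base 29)3o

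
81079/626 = 81079/626 = 129.52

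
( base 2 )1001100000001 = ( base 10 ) 4865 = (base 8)11401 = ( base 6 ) 34305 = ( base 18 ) F05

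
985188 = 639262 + 345926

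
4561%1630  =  1301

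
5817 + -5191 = 626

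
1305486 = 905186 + 400300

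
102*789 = 80478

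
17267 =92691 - 75424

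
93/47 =93/47 = 1.98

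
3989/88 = 45 + 29/88 = 45.33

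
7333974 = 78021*94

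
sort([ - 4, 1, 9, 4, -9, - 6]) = [-9, - 6,  -  4,1,4,9]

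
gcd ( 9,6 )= 3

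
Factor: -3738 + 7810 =2^3*509^1 = 4072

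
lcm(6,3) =6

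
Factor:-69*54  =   -2^1*3^4*23^1= -  3726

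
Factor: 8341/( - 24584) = -19/56 = - 2^( -3 )*7^(- 1)*19^1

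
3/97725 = 1/32575= 0.00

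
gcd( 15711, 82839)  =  3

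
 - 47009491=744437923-791447414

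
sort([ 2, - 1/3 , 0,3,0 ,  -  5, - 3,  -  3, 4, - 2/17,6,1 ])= [ - 5, - 3, - 3, - 1/3, - 2/17, 0, 0,1, 2, 3,4,6] 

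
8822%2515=1277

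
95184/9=10576 = 10576.00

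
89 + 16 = 105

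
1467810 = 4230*347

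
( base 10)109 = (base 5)414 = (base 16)6D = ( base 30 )3j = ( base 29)3m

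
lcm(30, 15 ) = 30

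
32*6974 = 223168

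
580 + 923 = 1503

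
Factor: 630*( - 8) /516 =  - 420/43= - 2^2*3^1  *  5^1*7^1*43^( - 1 ) 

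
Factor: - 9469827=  - 3^2*1052203^1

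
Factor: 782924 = 2^2*195731^1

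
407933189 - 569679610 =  - 161746421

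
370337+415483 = 785820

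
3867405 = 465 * 8317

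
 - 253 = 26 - 279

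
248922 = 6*41487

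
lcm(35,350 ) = 350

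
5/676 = 5/676  =  0.01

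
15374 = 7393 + 7981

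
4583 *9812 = 44968396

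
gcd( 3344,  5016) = 1672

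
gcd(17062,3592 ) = 898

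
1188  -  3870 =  - 2682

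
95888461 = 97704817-1816356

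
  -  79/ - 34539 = 79/34539 = 0.00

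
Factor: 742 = 2^1* 7^1*53^1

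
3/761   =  3/761 = 0.00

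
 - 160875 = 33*(-4875 ) 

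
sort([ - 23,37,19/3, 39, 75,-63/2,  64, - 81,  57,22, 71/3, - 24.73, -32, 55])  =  [-81, - 32,  -  63/2, - 24.73, - 23, 19/3, 22, 71/3, 37,39,55,57, 64,75]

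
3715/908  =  3715/908 = 4.09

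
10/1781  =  10/1781 = 0.01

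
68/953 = 68/953 = 0.07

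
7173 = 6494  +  679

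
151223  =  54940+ 96283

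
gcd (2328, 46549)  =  1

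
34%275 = 34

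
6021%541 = 70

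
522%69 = 39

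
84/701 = 84/701 = 0.12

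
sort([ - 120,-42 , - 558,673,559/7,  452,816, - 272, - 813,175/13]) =[  -  813, - 558, - 272,-120, - 42,  175/13,559/7,452, 673, 816]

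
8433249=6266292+2166957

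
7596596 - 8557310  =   -960714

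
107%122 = 107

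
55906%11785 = 8766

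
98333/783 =98333/783 = 125.58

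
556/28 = 139/7 = 19.86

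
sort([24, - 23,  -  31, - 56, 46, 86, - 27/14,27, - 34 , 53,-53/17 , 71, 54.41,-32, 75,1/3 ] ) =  [ - 56 , - 34 , - 32, - 31,-23,-53/17,-27/14 , 1/3, 24, 27, 46,  53,  54.41, 71, 75,  86]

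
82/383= 82/383=0.21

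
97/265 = 97/265 = 0.37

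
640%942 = 640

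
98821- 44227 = 54594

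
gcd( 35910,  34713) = 1197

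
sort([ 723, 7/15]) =[7/15,723]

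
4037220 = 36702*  110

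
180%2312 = 180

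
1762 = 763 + 999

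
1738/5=347 + 3/5= 347.60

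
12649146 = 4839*2614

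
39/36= 1  +  1/12=1.08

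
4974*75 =373050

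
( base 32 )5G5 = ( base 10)5637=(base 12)3319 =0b1011000000101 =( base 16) 1605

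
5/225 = 1/45 = 0.02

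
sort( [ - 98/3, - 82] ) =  [ - 82, - 98/3]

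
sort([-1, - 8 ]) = [ - 8,-1 ] 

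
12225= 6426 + 5799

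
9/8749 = 9/8749 = 0.00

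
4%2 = 0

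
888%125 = 13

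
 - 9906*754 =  - 7469124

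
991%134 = 53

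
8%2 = 0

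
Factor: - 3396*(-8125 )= 2^2*3^1*5^4*13^1*283^1 = 27592500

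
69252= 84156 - 14904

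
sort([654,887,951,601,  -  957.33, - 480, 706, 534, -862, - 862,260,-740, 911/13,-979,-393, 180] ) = [-979,-957.33, - 862,-862,-740,-480, - 393, 911/13, 180,260,534,  601, 654,706 , 887, 951] 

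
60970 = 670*91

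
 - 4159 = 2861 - 7020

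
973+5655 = 6628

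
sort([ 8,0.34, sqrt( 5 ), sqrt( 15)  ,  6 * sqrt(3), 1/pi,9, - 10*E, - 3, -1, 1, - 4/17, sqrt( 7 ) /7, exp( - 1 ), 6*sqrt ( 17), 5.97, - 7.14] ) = [ - 10 *E, - 7.14, - 3,- 1, - 4/17, 1/pi, 0.34,exp( - 1),sqrt( 7)/7, 1, sqrt( 5), sqrt (15),5.97,8,  9, 6*sqrt(3), 6*sqrt( 17 ) ]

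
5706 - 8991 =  - 3285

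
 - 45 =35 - 80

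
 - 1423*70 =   -  99610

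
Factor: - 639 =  -3^2*71^1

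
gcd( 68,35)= 1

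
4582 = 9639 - 5057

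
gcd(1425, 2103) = 3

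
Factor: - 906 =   -  2^1*3^1*151^1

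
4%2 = 0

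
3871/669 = 3871/669=5.79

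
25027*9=225243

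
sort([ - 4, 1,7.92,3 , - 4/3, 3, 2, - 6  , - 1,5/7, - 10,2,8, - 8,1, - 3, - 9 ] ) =[-10, - 9, - 8, - 6,  -  4, - 3 ,-4/3, - 1,5/7,1, 1,2, 2,3, 3,7.92,  8 ]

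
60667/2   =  60667/2 = 30333.50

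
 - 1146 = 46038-47184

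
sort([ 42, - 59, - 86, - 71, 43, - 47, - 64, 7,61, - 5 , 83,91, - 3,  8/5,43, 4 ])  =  [- 86,-71,  -  64, - 59, - 47 , - 5 , - 3 , 8/5,4,7, 42,43,43, 61,83,91]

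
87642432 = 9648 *9084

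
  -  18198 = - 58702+40504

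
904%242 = 178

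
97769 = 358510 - 260741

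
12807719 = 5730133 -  - 7077586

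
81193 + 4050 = 85243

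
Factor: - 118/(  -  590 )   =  5^ (  -  1) = 1/5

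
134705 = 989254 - 854549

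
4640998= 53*87566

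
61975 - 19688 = 42287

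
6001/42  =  6001/42 = 142.88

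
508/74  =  6 + 32/37 = 6.86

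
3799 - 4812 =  - 1013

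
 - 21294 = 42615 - 63909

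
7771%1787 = 623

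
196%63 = 7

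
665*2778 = 1847370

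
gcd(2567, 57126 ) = 1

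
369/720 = 41/80 = 0.51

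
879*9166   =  8056914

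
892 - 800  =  92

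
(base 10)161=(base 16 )A1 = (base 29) 5g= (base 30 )5B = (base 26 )65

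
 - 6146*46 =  - 282716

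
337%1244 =337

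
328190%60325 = 26565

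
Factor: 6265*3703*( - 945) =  - 3^3 *5^2*7^3*  23^2*179^1  =  -21923333775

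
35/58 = 35/58  =  0.60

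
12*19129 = 229548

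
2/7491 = 2/7491 = 0.00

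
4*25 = 100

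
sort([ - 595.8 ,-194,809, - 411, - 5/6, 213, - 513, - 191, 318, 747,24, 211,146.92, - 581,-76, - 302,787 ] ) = [ - 595.8,-581, - 513,- 411, - 302, - 194, - 191, - 76 ,-5/6,24, 146.92, 211, 213, 318 , 747, 787,809 ]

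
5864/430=13 + 137/215=13.64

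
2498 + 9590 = 12088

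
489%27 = 3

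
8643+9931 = 18574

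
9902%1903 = 387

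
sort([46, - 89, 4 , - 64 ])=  [- 89,-64,4, 46]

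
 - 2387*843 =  - 2012241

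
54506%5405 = 456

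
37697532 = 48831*772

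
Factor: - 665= - 5^1*7^1 * 19^1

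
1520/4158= 760/2079 = 0.37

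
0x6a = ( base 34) 34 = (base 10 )106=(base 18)5G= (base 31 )3d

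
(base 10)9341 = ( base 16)247D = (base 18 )1aeh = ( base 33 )8j2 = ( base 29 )b33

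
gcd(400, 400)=400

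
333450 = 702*475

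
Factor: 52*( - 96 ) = - 4992 = - 2^7*3^1*13^1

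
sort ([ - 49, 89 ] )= [ - 49,89]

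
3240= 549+2691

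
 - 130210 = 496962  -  627172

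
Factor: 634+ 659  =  1293 = 3^1 * 431^1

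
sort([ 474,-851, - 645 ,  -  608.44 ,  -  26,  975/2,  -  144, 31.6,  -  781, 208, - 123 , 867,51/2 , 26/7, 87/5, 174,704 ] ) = [ - 851 , - 781, - 645,- 608.44 , -144,-123, - 26,26/7, 87/5,51/2, 31.6, 174, 208,474,975/2, 704, 867]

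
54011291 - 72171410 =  - 18160119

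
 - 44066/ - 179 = 44066/179 = 246.18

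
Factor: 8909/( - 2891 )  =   - 7^( - 2)*151^1 = - 151/49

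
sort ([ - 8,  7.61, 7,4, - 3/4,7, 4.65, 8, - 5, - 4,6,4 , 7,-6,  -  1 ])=[  -  8 ,-6, - 5 ,-4, - 1,-3/4,4, 4, 4.65, 6,7, 7, 7,7.61, 8 ]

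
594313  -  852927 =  - 258614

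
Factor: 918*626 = 2^2*3^3*17^1 * 313^1 =574668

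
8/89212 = 2/22303 = 0.00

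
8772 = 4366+4406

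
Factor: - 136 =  - 2^3 * 17^1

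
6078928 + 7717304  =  13796232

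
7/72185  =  7/72185 = 0.00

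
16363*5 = 81815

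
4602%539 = 290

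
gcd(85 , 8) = 1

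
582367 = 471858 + 110509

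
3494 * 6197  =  21652318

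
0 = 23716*0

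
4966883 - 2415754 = 2551129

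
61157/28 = 2184 + 5/28 = 2184.18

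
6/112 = 3/56 = 0.05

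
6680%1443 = 908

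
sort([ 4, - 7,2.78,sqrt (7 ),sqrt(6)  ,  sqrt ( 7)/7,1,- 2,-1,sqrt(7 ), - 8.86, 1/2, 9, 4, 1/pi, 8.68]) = [ - 8.86, - 7, - 2, - 1,1/pi, sqrt( 7 )/7, 1/2, 1 , sqrt( 6 ), sqrt(7), sqrt (7), 2.78,4,4,8.68, 9]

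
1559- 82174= -80615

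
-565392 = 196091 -761483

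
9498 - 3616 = 5882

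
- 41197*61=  - 2513017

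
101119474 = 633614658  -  532495184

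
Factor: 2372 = 2^2 * 593^1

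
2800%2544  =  256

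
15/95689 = 15/95689 = 0.00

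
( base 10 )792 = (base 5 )11132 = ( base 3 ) 1002100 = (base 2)1100011000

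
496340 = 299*1660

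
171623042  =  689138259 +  - 517515217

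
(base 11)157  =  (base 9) 223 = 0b10110111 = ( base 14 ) D1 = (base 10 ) 183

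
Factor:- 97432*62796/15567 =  - 2039446624/5189 = - 2^5*19^1*641^1*5189^( - 1)*5233^1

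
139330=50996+88334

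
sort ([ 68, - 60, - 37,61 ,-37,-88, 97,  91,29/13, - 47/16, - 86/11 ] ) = [ - 88, - 60, - 37, - 37, - 86/11,-47/16,29/13,61,68, 91,97 ] 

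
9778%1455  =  1048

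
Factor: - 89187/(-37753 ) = 3^1 *7^1*19^( - 1) * 31^1*137^1*1987^(-1)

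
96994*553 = 53637682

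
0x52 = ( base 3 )10001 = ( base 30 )2M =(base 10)82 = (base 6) 214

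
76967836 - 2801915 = 74165921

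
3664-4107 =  - 443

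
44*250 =11000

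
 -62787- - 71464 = 8677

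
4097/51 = 80+1/3 = 80.33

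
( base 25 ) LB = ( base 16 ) 218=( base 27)JN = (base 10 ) 536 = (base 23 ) 107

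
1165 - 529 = 636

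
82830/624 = 132 + 77/104 =132.74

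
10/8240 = 1/824 = 0.00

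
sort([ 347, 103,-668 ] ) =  [ - 668,103, 347] 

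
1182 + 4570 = 5752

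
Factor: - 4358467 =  - 19^1*229393^1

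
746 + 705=1451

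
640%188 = 76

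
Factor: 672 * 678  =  2^6*3^2*7^1*113^1 =455616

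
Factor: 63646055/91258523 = 5^1*11^1*1157201^1*91258523^( - 1 )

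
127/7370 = 127/7370 = 0.02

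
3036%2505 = 531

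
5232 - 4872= 360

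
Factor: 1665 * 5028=8371620 = 2^2 * 3^3*5^1 * 37^1*419^1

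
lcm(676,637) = 33124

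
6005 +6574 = 12579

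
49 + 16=65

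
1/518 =1/518 = 0.00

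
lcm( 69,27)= 621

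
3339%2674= 665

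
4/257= 4/257 = 0.02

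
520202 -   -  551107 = 1071309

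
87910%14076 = 3454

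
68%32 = 4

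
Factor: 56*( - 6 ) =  - 336 =- 2^4*3^1*7^1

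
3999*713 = 2851287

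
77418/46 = 1683 = 1683.00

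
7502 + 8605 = 16107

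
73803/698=73803/698=105.73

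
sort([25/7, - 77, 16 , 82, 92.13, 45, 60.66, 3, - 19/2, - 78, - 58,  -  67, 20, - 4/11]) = [ - 78,-77, - 67, - 58 ,  -  19/2,- 4/11 , 3,25/7,16, 20,45,60.66, 82, 92.13 ] 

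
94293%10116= 3249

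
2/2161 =2/2161 =0.00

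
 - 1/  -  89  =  1/89 = 0.01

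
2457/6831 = 91/253  =  0.36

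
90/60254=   45/30127 = 0.00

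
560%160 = 80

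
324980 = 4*81245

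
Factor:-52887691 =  - 241^1*219451^1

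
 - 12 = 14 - 26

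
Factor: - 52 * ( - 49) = 2^2*7^2*13^1 = 2548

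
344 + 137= 481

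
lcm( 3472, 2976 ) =20832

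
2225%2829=2225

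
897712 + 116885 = 1014597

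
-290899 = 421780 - 712679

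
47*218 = 10246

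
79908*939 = 75033612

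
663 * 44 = 29172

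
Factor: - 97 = -97^1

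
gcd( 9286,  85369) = 1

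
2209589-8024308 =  - 5814719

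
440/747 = 440/747 = 0.59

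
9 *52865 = 475785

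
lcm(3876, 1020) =19380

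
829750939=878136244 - 48385305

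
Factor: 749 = 7^1*107^1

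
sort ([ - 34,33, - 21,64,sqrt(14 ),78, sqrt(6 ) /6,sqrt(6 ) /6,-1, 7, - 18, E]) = [ - 34, - 21,- 18, - 1,sqrt(6)/6, sqrt( 6 )/6, E,sqrt(14),  7 , 33, 64, 78]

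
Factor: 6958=2^1*7^2*71^1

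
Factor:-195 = -3^1 * 5^1 * 13^1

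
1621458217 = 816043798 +805414419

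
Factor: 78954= 2^1*3^1*13159^1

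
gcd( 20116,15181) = 47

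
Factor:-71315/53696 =-2^( - 6)*5^1*17^1 = - 85/64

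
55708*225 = 12534300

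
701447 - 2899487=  - 2198040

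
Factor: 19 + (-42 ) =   -  23^1=-23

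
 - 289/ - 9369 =289/9369 = 0.03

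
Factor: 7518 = 2^1*3^1 * 7^1*179^1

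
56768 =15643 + 41125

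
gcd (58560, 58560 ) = 58560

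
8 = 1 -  - 7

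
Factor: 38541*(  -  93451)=- 3^1*29^1*113^1*443^1*827^1 = -3601694991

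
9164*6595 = 60436580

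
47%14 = 5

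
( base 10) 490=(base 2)111101010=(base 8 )752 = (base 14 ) 270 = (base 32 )FA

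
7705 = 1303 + 6402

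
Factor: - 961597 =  - 7^1*13^1*10567^1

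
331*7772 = 2572532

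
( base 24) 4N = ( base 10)119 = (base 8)167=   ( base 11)a9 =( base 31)3q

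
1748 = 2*874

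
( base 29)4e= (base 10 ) 130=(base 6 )334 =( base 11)109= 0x82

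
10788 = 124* 87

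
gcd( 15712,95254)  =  982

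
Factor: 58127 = 37^1*1571^1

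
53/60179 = 53/60179 =0.00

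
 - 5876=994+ - 6870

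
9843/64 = 9843/64 = 153.80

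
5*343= 1715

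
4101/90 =1367/30 = 45.57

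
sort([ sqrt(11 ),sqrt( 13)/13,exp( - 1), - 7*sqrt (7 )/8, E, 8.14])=[ - 7*sqrt( 7)/8,sqrt( 13 ) /13 , exp( - 1),E,sqrt( 11 ),8.14]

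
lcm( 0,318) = 0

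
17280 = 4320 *4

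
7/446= 7/446 = 0.02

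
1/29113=1/29113 = 0.00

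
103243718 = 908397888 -805154170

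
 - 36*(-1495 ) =53820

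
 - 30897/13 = - 2377 + 4/13   =  - 2376.69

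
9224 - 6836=2388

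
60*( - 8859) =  - 531540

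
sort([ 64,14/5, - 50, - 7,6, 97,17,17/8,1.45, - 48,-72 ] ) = [ - 72, - 50,- 48,  -  7,1.45,17/8, 14/5,6,17,64,97]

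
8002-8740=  - 738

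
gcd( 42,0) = 42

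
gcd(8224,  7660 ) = 4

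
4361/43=101 + 18/43= 101.42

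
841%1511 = 841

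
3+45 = 48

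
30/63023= 30/63023 = 0.00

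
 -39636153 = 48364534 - 88000687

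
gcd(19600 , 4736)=16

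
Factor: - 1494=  - 2^1*3^2 * 83^1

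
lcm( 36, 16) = 144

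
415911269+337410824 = 753322093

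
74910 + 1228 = 76138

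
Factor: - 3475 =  - 5^2* 139^1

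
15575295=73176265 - 57600970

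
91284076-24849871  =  66434205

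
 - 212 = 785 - 997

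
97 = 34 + 63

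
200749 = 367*547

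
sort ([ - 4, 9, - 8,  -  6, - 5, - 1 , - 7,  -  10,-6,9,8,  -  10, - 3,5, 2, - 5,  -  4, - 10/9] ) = [ - 10, - 10, - 8 , - 7,-6, - 6, - 5, - 5, - 4, - 4, - 3, - 10/9, - 1, 2 , 5 , 8, 9, 9 ] 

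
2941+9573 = 12514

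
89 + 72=161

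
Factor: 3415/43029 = 5/63 = 3^ ( - 2)*5^1*7^(-1) 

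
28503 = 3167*9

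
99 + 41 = 140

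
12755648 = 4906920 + 7848728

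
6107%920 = 587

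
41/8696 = 41/8696=0.00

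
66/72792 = 11/12132 = 0.00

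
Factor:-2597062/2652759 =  - 2^1*3^( - 2 )*13^1*59^1*1693^1*294751^( - 1)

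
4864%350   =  314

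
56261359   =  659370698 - 603109339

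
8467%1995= 487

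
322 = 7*46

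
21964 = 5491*4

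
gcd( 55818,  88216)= 2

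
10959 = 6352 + 4607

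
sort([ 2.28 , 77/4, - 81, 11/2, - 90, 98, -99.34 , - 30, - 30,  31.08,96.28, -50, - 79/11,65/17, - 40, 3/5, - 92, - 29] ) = [ - 99.34, - 92, - 90, - 81, - 50, - 40, - 30, - 30, - 29, - 79/11, 3/5, 2.28,65/17,11/2, 77/4,  31.08, 96.28,98]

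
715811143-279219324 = 436591819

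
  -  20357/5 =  - 4072 + 3/5 = - 4071.40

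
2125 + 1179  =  3304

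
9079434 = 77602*117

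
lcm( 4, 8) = 8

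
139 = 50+89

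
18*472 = 8496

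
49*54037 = 2647813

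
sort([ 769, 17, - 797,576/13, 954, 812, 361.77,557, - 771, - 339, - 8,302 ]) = [ - 797, - 771, - 339 ,-8,  17,576/13, 302, 361.77, 557,769, 812,954 ] 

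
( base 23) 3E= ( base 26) 35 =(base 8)123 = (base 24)3b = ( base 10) 83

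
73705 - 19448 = 54257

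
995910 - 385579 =610331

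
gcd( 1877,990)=1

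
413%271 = 142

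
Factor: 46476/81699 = 2^2*3^1*113^( - 1)*241^ (- 1 )*1291^1 = 15492/27233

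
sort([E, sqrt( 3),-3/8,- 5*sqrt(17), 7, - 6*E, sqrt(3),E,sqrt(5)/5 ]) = [ - 5  *sqrt(17 ),-6 * E, - 3/8,sqrt( 5)/5, sqrt ( 3),sqrt( 3),E,  E , 7]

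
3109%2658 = 451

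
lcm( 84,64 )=1344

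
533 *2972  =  1584076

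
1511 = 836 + 675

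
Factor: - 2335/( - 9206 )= 2^( - 1) * 5^1*467^1*4603^( - 1 )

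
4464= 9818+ - 5354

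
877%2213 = 877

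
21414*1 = 21414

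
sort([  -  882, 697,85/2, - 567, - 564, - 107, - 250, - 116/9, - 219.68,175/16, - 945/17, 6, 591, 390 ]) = [ - 882, - 567, - 564 ,-250, - 219.68,  -  107,-945/17,-116/9,6, 175/16,85/2, 390, 591, 697]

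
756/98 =54/7=7.71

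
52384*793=41540512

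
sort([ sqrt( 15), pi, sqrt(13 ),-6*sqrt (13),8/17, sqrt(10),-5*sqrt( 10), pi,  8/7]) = [-6*sqrt( 13),-5 * sqrt( 10 ), 8/17, 8/7 , pi, pi, sqrt(10),sqrt ( 13 ),  sqrt( 15)]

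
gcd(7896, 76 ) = 4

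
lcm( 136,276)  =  9384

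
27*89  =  2403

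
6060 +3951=10011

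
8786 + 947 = 9733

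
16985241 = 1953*8697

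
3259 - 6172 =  - 2913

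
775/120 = 155/24 = 6.46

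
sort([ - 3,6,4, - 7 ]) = [ - 7,-3,4,6]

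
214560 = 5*42912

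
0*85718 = 0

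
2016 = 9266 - 7250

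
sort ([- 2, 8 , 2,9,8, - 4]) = [-4,  -  2,2, 8,8,9] 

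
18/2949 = 6/983 = 0.01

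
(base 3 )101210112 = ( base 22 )g5h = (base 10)7871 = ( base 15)24EB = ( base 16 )1EBF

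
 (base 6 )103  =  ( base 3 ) 1110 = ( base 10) 39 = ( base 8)47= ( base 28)1B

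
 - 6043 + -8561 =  - 14604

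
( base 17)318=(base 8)1574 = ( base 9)1201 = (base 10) 892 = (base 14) 47a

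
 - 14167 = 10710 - 24877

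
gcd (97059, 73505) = 1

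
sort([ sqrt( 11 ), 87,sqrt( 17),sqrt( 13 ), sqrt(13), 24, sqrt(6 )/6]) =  [ sqrt ( 6 ) /6, sqrt(11 ),sqrt(13)  ,  sqrt(13),sqrt(17), 24, 87 ] 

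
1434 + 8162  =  9596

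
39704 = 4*9926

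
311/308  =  1 + 3/308 = 1.01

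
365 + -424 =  - 59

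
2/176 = 1/88 = 0.01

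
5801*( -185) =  - 1073185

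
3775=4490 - 715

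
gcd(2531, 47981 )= 1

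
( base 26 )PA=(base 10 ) 660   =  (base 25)11A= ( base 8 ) 1224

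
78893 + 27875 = 106768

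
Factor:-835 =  - 5^1*167^1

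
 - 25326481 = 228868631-254195112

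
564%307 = 257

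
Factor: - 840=  -  2^3*3^1 * 5^1 * 7^1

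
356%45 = 41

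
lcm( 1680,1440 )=10080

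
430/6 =215/3 = 71.67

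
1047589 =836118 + 211471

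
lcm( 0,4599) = 0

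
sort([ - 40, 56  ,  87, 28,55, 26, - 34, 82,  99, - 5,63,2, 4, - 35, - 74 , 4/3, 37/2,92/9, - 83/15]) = [ - 74, - 40, - 35, - 34, - 83/15, - 5, 4/3, 2,4, 92/9, 37/2, 26, 28,55, 56,  63,  82, 87, 99] 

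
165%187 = 165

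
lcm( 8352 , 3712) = 33408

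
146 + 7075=7221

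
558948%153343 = 98919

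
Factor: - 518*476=  -  246568=-2^3* 7^2*17^1*37^1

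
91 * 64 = 5824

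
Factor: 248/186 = 4/3 = 2^2*3^( - 1) 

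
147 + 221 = 368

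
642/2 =321 = 321.00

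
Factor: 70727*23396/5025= 1654728892/5025 = 2^2*3^( - 1 )*5^ ( - 2)*67^(  -  1)*107^1 *661^1*5849^1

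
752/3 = 752/3 = 250.67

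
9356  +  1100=10456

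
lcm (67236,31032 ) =403416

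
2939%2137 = 802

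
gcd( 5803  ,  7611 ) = 1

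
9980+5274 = 15254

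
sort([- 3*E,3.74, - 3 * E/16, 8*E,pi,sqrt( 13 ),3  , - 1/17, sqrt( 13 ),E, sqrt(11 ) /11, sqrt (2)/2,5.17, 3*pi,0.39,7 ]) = [ - 3*E, - 3*E/16, - 1/17,sqrt( 11)/11, 0.39,sqrt ( 2 ) /2,E,3, pi,sqrt( 13 ),  sqrt( 13),  3.74 , 5.17,7,  3*pi,8*E]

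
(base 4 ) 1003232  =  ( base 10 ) 4334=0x10ee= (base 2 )1000011101110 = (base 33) 3wb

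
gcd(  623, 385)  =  7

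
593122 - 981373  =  -388251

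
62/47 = 1 + 15/47= 1.32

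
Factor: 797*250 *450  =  2^2*3^2*5^5*797^1 = 89662500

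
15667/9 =15667/9 = 1740.78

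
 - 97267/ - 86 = 97267/86 =1131.01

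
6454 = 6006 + 448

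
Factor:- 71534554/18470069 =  -2^1*7^1*13^1*23^2*743^1*18470069^( - 1)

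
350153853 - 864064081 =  - 513910228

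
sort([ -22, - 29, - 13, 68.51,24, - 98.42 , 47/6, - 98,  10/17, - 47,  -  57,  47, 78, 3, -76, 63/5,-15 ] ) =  [-98.42,- 98, - 76,-57, - 47 , - 29, - 22 , - 15 , - 13 , 10/17,  3, 47/6,  63/5, 24, 47,68.51 , 78] 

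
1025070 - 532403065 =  - 531377995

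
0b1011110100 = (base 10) 756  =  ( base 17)2a8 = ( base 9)1030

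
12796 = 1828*7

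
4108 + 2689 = 6797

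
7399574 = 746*9919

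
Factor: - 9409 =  - 97^2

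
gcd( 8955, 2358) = 9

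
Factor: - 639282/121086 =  - 491/93 =- 3^( - 1 )*31^( - 1)*491^1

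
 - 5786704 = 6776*( - 854 ) 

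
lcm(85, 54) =4590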